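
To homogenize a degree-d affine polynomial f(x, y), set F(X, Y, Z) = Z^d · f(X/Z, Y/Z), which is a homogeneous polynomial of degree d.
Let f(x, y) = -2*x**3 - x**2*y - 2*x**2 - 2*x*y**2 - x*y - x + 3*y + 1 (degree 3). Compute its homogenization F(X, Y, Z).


F(X, Y, Z) = -2*X**3 - X**2*Y - 2*X**2*Z - 2*X*Y**2 - X*Y*Z - X*Z**2 + 3*Y*Z**2 + Z**3

deg(f) = 3.
Substitute x = X/Z, y = Y/Z into f, then multiply by Z^3.
  monomial -2·x^3·y^0 ↦ -2·X^3·Y^0·Z^0.
  monomial -1·x^2·y^1 ↦ -1·X^2·Y^1·Z^0.
  monomial -2·x^2·y^0 ↦ -2·X^2·Y^0·Z^1.
  monomial -2·x^1·y^2 ↦ -2·X^1·Y^2·Z^0.
  monomial -1·x^1·y^1 ↦ -1·X^1·Y^1·Z^1.
  monomial -1·x^1·y^0 ↦ -1·X^1·Y^0·Z^2.
  monomial 3·x^0·y^1 ↦ 3·X^0·Y^1·Z^2.
  monomial 1·x^0·y^0 ↦ 1·X^0·Y^0·Z^3.
Collecting: F(X, Y, Z) = -2*X**3 - X**2*Y - 2*X**2*Z - 2*X*Y**2 - X*Y*Z - X*Z**2 + 3*Y*Z**2 + Z**3.


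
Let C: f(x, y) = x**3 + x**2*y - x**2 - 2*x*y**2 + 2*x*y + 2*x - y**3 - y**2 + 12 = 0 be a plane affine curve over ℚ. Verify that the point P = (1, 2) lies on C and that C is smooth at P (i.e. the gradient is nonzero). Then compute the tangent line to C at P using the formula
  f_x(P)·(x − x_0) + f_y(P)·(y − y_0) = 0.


Tangent line at P: 3*x - 21*y + 39 = 0.

Step 1: f(1, 2) = 0, so P lies on C.
Step 2: partial derivatives
  f_x(x, y) = 3*x**2 + 2*x*y - 2*x - 2*y**2 + 2*y + 2, f_y(x, y) = x**2 - 4*x*y + 2*x - 3*y**2 - 2*y.
  f_x(P) = 3, f_y(P) = -21 (gradient nonzero, so P is smooth).
Step 3: tangent line at P: 3·(x − 1) + -21·(y − 2) = 0.
Expanding: 3*x - 21*y + 39 = 0.


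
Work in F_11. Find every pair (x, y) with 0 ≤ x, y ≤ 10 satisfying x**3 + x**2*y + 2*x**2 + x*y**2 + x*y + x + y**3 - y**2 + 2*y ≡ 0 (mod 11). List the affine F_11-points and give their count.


Affine F_11-points: {(0, 0), (0, 5), (0, 7), (4, 3), (8, 8), (9, 1), (10, 0)}; count = 7.

For each of the 121 pairs (x, y) ∈ F_11², evaluate f(x, y) mod 11. Record the zeros.
  x = 0: [0↦0, 1↦2, 2↦8, 3↦2, 4↦1, 5↦0, 6↦5, 7↦0, 8↦2, 9↦6, 10↦7]  zeros at y ∈ {0, 5, 7}
  x = 1: [0↦4, 1↦9, 2↦9, 3↦10, 4↦7, 5↦6, 6↦2, 7↦1, 8↦9, 9↦10, 10↦10]  zeros at y ∈ ∅
  x = 2: [0↦7, 1↦6, 2↦2, 3↦1, 4↦9, 5↦10, 6↦10, 7↦4, 8↦9, 9↦9, 10↦10]  zeros at y ∈ ∅
  x = 3: [0↦4, 1↦10, 2↦4, 3↦3, 4↦2, 5↦7, 6↦2, 7↦4, 8↦8, 9↦9, 10↦2]  zeros at y ∈ ∅
  x = 4: [0↦1, 1↦5, 2↦10, 3↦0, 4↦3, 5↦3, 6↦6, 7↦7, 8↦1, 9↦5, 10↦3]  zeros at y ∈ {3}
  x = 5: [0↦4, 1↦8, 2↦4, 3↦9, 4↦7, 5↦4, 6↦6, 7↦8, 8↦5, 9↦3, 10↦8]  zeros at y ∈ ∅
  x = 6: [0↦8, 1↦3, 2↦3, 3↦3, 4↦9, 5↦5, 6↦8, 7↦2, 8↦4, 9↦9, 10↦1]  zeros at y ∈ ∅
  x = 7: [0↦8, 1↦7, 2↦2, 3↦10, 4↦4, 5↦1, 6↦7, 7↦6, 8↦4, 9↦7, 10↦10]  zeros at y ∈ ∅
  x = 8: [0↦10, 1↦4, 2↦7, 3↦3, 4↦9, 5↦9, 6↦9, 7↦4, 8↦0, 9↦3, 10↦8]  zeros at y ∈ {8}
  x = 9: [0↦9, 1↦0, 2↦2, 3↦10, 4↦8, 5↦2, 6↦9, 7↦2, 8↦9, 9↦3, 10↦1]  zeros at y ∈ {1}
  x = 10: [0↦0, 1↦1, 2↦4, 3↦4, 4↦7, 5↦8, 6↦2, 7↦6, 8↦4, 9↦2, 10↦6]  zeros at y ∈ {0}
Collecting zeros: affine points = {(0, 0), (0, 5), (0, 7), (4, 3), (8, 8), (9, 1), (10, 0)}.
Total count |C(F_11)_aff| = 7.


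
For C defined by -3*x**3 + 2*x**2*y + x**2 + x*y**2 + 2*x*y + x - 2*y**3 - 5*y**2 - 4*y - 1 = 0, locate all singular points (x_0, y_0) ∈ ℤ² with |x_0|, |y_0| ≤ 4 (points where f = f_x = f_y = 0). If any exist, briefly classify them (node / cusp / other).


Singular points: {(0, -1)}; classification: node.

Compute partial derivatives:
  f_x = -9*x**2 + 4*x*y + 2*x + y**2 + 2*y + 1.
  f_y = 2*x**2 + 2*x*y + 2*x - 6*y**2 - 10*y - 4.
Scan x_0 ∈ {−4, ..., 4}. For each x_0, f_y(x_0, y) is a polynomial in y; find its integer roots y ∈ {−4, ..., 4}, then test f_x and f at those candidates.
  x = -4: f_y(-4, y) = -6*y**2 - 18*y + 20; no integer root y with |y| ≤ 4.
  x = -3: f_y(-3, y) = -6*y**2 - 16*y + 8; no integer root y with |y| ≤ 4.
  x = -2: f_y(-2, y) = -6*y**2 - 14*y; vanishes at y ∈ {0}. (-2, 0): f_x = -39 ≠ 0.
  x = -1: f_y(-1, y) = -6*y**2 - 12*y - 4; no integer root y with |y| ≤ 4.
  x = 0: f_y(0, y) = -6*y**2 - 10*y - 4; vanishes at y ∈ {-1}. (0, -1): f_x = 0, f = 0 — SINGULAR.
  x = 1: f_y(1, y) = -6*y**2 - 8*y; vanishes at y ∈ {0}. (1, 0): f_x = -6 ≠ 0.
  x = 2: f_y(2, y) = -6*y**2 - 6*y + 8; no integer root y with |y| ≤ 4.
  x = 3: f_y(3, y) = -6*y**2 - 4*y + 20; no integer root y with |y| ≤ 4.
  x = 4: f_y(4, y) = -6*y**2 - 2*y + 36; no integer root y with |y| ≤ 4.
Only singular point on the grid: (0, -1).
Classify: substitute x = 0 + u, y = -1 + v and expand: f = -3*u**3 + 2*u**2*v - u**2 + u*v**2 - 2*v**3 + v**2.
No constant or linear terms (consistent with a singular point). Quadratic part: -u**2 + v**2. Cubic part: -3*u**3 + 2*u**2*v + u*v**2 - 2*v**3.
The quadratic part v**2 - u**2 = (v − u)(v + u) splits into two distinct linear factors, so there are two distinct tangent lines y − -1 = ±(x − 0) — this is a node (ordinary double point).
Classification: node.


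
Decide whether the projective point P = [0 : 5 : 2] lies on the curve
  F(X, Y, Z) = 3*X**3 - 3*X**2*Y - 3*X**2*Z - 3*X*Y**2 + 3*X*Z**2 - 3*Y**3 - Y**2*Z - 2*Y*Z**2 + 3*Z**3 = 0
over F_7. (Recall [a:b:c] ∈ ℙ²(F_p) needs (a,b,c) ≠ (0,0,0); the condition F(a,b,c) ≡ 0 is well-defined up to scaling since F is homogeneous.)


F(0,5,2) ≡ 0 (mod 7); P is on the curve.

Evaluate F(0, 5, 2) term-by-term (mod 7).
  3*X**3 ↦ 3·0·1·1 = 0
  -3*X**2*Y ↦ -3·0·5·1 = 0
  -3*X**2*Z ↦ -3·0·1·2 = 0
  -3*X*Y**2 ↦ -3·0·25·1 = 0
  3*X*Z**2 ↦ 3·0·1·4 = 0
  -3*Y**3 ↦ -3·1·125·1 = -375
  -Y**2*Z ↦ -1·1·25·2 = -50
  -2*Y*Z**2 ↦ -2·1·5·4 = -40
  3*Z**3 ↦ 3·1·1·8 = 24
Sum: F(0, 5, 2) = (0) + (0) + (0) + (0) + (0) + (-375) + (-50) + (-40) + (24) = -441.
Reducing mod 7: -441 ≡ 0 (mod 7).
Since F(a, b, c) ≡ 0 (mod 7), P lies on the curve.


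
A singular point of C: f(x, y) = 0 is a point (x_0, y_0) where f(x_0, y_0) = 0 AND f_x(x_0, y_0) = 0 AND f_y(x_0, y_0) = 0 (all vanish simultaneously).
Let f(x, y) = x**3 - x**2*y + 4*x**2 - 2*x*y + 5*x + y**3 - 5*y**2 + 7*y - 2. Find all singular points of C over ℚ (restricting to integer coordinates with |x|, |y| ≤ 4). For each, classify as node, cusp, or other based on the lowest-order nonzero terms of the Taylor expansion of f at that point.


Singular points: {(-1, 2)}; classification: node.

Compute partial derivatives:
  f_x = 3*x**2 - 2*x*y + 8*x - 2*y + 5.
  f_y = -x**2 - 2*x + 3*y**2 - 10*y + 7.
Scan x_0 ∈ {−4, ..., 4}. For each x_0, f_y(x_0, y) is a polynomial in y; find its integer roots y ∈ {−4, ..., 4}, then test f_x and f at those candidates.
  x = -4: f_y(-4, y) = 3*y**2 - 10*y - 1; no integer root y with |y| ≤ 4.
  x = -3: f_y(-3, y) = 3*y**2 - 10*y + 4; no integer root y with |y| ≤ 4.
  x = -2: f_y(-2, y) = 3*y**2 - 10*y + 7; vanishes at y ∈ {1}. (-2, 1): f_x = 3 ≠ 0.
  x = -1: f_y(-1, y) = 3*y**2 - 10*y + 8; vanishes at y ∈ {2}. (-1, 2): f_x = 0, f = 0 — SINGULAR.
  x = 0: f_y(0, y) = 3*y**2 - 10*y + 7; vanishes at y ∈ {1}. (0, 1): f_x = 3 ≠ 0.
  x = 1: f_y(1, y) = 3*y**2 - 10*y + 4; no integer root y with |y| ≤ 4.
  x = 2: f_y(2, y) = 3*y**2 - 10*y - 1; no integer root y with |y| ≤ 4.
  x = 3: f_y(3, y) = 3*y**2 - 10*y - 8; vanishes at y ∈ {4}. (3, 4): f_x = 24 ≠ 0.
  x = 4: f_y(4, y) = 3*y**2 - 10*y - 17; no integer root y with |y| ≤ 4.
Only singular point on the grid: (-1, 2).
Classify: substitute x = -1 + u, y = 2 + v and expand: f = u**3 - u**2*v - u**2 + v**3 + v**2.
No constant or linear terms (consistent with a singular point). Quadratic part: -u**2 + v**2. Cubic part: u**3 - u**2*v + v**3.
The quadratic part v**2 - u**2 = (v − u)(v + u) splits into two distinct linear factors, so there are two distinct tangent lines y − 2 = ±(x − -1) — this is a node (ordinary double point).
Classification: node.


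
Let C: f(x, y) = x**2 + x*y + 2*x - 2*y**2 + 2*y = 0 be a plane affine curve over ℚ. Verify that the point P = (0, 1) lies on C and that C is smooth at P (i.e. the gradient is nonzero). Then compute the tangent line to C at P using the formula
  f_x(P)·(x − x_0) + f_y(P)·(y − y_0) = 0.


Tangent line at P: 3*x - 2*y + 2 = 0.

Step 1: f(0, 1) = 0, so P lies on C.
Step 2: partial derivatives
  f_x(x, y) = 2*x + y + 2, f_y(x, y) = x - 4*y + 2.
  f_x(P) = 3, f_y(P) = -2 (gradient nonzero, so P is smooth).
Step 3: tangent line at P: 3·(x − 0) + -2·(y − 1) = 0.
Expanding: 3*x - 2*y + 2 = 0.


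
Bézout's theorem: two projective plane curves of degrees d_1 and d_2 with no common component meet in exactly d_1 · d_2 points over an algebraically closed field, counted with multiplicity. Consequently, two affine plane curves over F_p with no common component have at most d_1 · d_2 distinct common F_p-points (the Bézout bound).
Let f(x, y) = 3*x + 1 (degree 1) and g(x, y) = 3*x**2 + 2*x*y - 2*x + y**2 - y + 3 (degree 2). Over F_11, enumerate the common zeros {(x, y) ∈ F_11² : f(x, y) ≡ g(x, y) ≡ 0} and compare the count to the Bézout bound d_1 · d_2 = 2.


Common zeros: ∅; count = 0; Bézout bound = 2.

deg(f) = 1, deg(g) = 2, so Bézout bound = 2.
Scan x ∈ F_11. For each x, list the y ∈ F_11 with f(x, y) ≡ 0 and those with g(x, y) ≡ 0 (mod 11); the common zeros in that column are the intersection.
  x = 0: f ≡ 0 at y ∈ ∅; g ≡ 0 at y ∈ {6}; common: ∅.
  x = 1: f ≡ 0 at y ∈ ∅; g ≡ 0 at y ∈ ∅; common: ∅.
  x = 2: f ≡ 0 at y ∈ ∅; g ≡ 0 at y ∈ {0, 8}; common: ∅.
  x = 3: f ≡ 0 at y ∈ ∅; g ≡ 0 at y ∈ ∅; common: ∅.
  x = 4: f ≡ 0 at y ∈ ∅; g ≡ 0 at y ∈ {6, 9}; common: ∅.
  x = 5: f ≡ 0 at y ∈ ∅; g ≡ 0 at y ∈ ∅; common: ∅.
  x = 6: f ≡ 0 at y ∈ ∅; g ≡ 0 at y ∈ {0}; common: ∅.
  x = 7: f ≡ 0 at y ∈ {0, 1, 2, 3, 4, 5, 6, 7, 8, 9, 10}; g ≡ 0 at y ∈ ∅; common: ∅.
  x = 8: f ≡ 0 at y ∈ ∅; g ≡ 0 at y ∈ {8, 10}; common: ∅.
  x = 9: f ≡ 0 at y ∈ ∅; g ≡ 0 at y ∈ {7, 9}; common: ∅.
  x = 10: f ≡ 0 at y ∈ ∅; g ≡ 0 at y ∈ ∅; common: ∅.
Collecting: common zeros = ∅, so the count is 0.
Comparison with the Bézout bound: 0 ≤ 2 = deg(f)·deg(g), as expected for curves with no common component (the affine F_11-count falls short of the bound because intersections may lie at infinity, over extension fields, or carry multiplicity).


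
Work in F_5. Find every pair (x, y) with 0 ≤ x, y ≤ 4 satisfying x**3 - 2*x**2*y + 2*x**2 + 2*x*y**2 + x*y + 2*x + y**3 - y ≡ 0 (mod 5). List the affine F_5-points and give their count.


Affine F_5-points: {(0, 0), (0, 1), (0, 4), (1, 0), (2, 0), (2, 2), (2, 4), (4, 4)}; count = 8.

For each of the 25 pairs (x, y) ∈ F_5², evaluate f(x, y) mod 5. Record the zeros.
  x = 0: [0↦0, 1↦0, 2↦1, 3↦4, 4↦0]  zeros at y ∈ {0, 1, 4}
  x = 1: [0↦0, 1↦1, 2↦2, 3↦4, 4↦3]  zeros at y ∈ {0}
  x = 2: [0↦0, 1↦3, 2↦0, 3↦2, 4↦0]  zeros at y ∈ {0, 2, 4}
  x = 3: [0↦1, 1↦2, 2↦1, 3↦4, 4↦2]  zeros at y ∈ ∅
  x = 4: [0↦4, 1↦4, 2↦1, 3↦1, 4↦0]  zeros at y ∈ {4}
Collecting zeros: affine points = {(0, 0), (0, 1), (0, 4), (1, 0), (2, 0), (2, 2), (2, 4), (4, 4)}.
Total count |C(F_5)_aff| = 8.


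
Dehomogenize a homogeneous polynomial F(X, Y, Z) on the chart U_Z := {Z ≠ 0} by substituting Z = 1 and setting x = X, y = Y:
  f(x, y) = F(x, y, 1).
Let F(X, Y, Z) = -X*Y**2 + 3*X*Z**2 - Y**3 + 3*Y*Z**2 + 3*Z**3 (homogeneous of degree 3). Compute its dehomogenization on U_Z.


f(x, y) = -x*y**2 + 3*x - y**3 + 3*y + 3

On U_Z we set Z = 1. Each monomial c·X^i·Y^j·Z^k in F becomes c·x^i·y^j·1^k = c·x^i·y^j.
Substituting Z = 1: F(X, Y, 1) = -x*y**2 + 3*x - y**3 + 3*y + 3.
Note: deg(f) ≤ deg(F) = 3; strict inequality happens when F is divisible by Z (lost terms).


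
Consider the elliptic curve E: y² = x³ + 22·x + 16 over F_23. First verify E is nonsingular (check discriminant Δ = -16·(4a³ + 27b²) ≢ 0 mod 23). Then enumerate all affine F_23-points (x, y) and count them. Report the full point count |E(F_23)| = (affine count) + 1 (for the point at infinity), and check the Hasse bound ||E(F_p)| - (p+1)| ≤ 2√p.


Affine points = {(0, 4), (0, 19), (1, 4), (1, 19), (9, 0), (11, 5), (11, 18), (14, 3), (14, 20), (15, 8), (15, 15), (16, 5), (16, 18), (17, 6), (17, 17), (19, 5), (19, 18), (22, 4), (22, 19)}; affine count = 19; |E(F_23)| = 20.

Discriminant check: Δ ∝ 4a³ + 27b² = 4·22³ + 27·16² = 4·10648 + 27·256 ≡ 8 (mod 23). Nonzero ⇒ E is nonsingular.
For each x ∈ F_23, compute rhs = x³ + 22·x + 16 mod 23, then count y ∈ F_23 with y² ≡ rhs.
  x = 0: rhs = 16, matching y values: 4, 19 (2 points).
  x = 1: rhs = 16, matching y values: 4, 19 (2 points).
  x = 2: rhs = 22, matching y values: none (0 points).
  x = 3: rhs = 17, matching y values: none (0 points).
  x = 4: rhs = 7, matching y values: none (0 points).
  x = 5: rhs = 21, matching y values: none (0 points).
  x = 6: rhs = 19, matching y values: none (0 points).
  x = 7: rhs = 7, matching y values: none (0 points).
  x = 8: rhs = 14, matching y values: none (0 points).
  x = 9: rhs = 0, matching y values: 0 (1 points).
  x = 10: rhs = 17, matching y values: none (0 points).
  x = 11: rhs = 2, matching y values: 5, 18 (2 points).
  x = 12: rhs = 7, matching y values: none (0 points).
  x = 13: rhs = 15, matching y values: none (0 points).
  x = 14: rhs = 9, matching y values: 3, 20 (2 points).
  x = 15: rhs = 18, matching y values: 8, 15 (2 points).
  x = 16: rhs = 2, matching y values: 5, 18 (2 points).
  x = 17: rhs = 13, matching y values: 6, 17 (2 points).
  x = 18: rhs = 11, matching y values: none (0 points).
  x = 19: rhs = 2, matching y values: 5, 18 (2 points).
  x = 20: rhs = 15, matching y values: none (0 points).
  x = 21: rhs = 10, matching y values: none (0 points).
  x = 22: rhs = 16, matching y values: 4, 19 (2 points).
Total affine count: 19.
Full point count |E(F_23)| = 19 + 1 = 20.
Hasse bound: |20 − (23+1)| = |-4| = 4 ≤ 2√23 ≈ 9.5917 ✓.


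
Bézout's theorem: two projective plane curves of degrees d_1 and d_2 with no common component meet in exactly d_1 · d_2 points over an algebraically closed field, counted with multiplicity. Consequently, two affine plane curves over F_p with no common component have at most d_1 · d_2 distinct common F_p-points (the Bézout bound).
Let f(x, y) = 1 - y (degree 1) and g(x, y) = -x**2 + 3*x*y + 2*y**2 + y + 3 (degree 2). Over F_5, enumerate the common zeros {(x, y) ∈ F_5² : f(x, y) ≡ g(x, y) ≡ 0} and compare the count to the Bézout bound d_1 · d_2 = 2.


Common zeros: ∅; count = 0; Bézout bound = 2.

deg(f) = 1, deg(g) = 2, so Bézout bound = 2.
Scan x ∈ F_5. For each x, list the y ∈ F_5 with f(x, y) ≡ 0 and those with g(x, y) ≡ 0 (mod 5); the common zeros in that column are the intersection.
  x = 0: f ≡ 0 at y ∈ {1}; g ≡ 0 at y ∈ ∅; common: ∅.
  x = 1: f ≡ 0 at y ∈ {1}; g ≡ 0 at y ∈ {4}; common: ∅.
  x = 2: f ≡ 0 at y ∈ {1}; g ≡ 0 at y ∈ ∅; common: ∅.
  x = 3: f ≡ 0 at y ∈ {1}; g ≡ 0 at y ∈ ∅; common: ∅.
  x = 4: f ≡ 0 at y ∈ {1}; g ≡ 0 at y ∈ ∅; common: ∅.
Collecting: common zeros = ∅, so the count is 0.
Comparison with the Bézout bound: 0 ≤ 2 = deg(f)·deg(g), as expected for curves with no common component (the affine F_5-count falls short of the bound because intersections may lie at infinity, over extension fields, or carry multiplicity).


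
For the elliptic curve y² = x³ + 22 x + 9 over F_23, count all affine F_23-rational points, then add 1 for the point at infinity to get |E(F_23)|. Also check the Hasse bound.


Affine points = {(0, 3), (0, 20), (1, 3), (1, 20), (4, 0), (6, 9), (6, 14), (7, 0), (9, 4), (9, 19), (11, 8), (11, 15), (12, 0), (13, 10), (13, 13), (14, 5), (14, 18), (16, 8), (16, 15), (17, 11), (17, 12), (18, 2), (18, 21), (19, 8), (19, 15), (20, 10), (20, 13), (21, 7), (21, 16), (22, 3), (22, 20)}; affine count = 31; |E(F_23)| = 32.

Discriminant check: Δ ∝ 4a³ + 27b² = 4·22³ + 27·9² = 4·10648 + 27·81 ≡ 21 (mod 23). Nonzero ⇒ E is nonsingular.
For each x ∈ F_23, compute rhs = x³ + 22·x + 9 mod 23, then count y ∈ F_23 with y² ≡ rhs.
  x = 0: rhs = 9, matching y values: 3, 20 (2 points).
  x = 1: rhs = 9, matching y values: 3, 20 (2 points).
  x = 2: rhs = 15, matching y values: none (0 points).
  x = 3: rhs = 10, matching y values: none (0 points).
  x = 4: rhs = 0, matching y values: 0 (1 points).
  x = 5: rhs = 14, matching y values: none (0 points).
  x = 6: rhs = 12, matching y values: 9, 14 (2 points).
  x = 7: rhs = 0, matching y values: 0 (1 points).
  x = 8: rhs = 7, matching y values: none (0 points).
  x = 9: rhs = 16, matching y values: 4, 19 (2 points).
  x = 10: rhs = 10, matching y values: none (0 points).
  x = 11: rhs = 18, matching y values: 8, 15 (2 points).
  x = 12: rhs = 0, matching y values: 0 (1 points).
  x = 13: rhs = 8, matching y values: 10, 13 (2 points).
  x = 14: rhs = 2, matching y values: 5, 18 (2 points).
  x = 15: rhs = 11, matching y values: none (0 points).
  x = 16: rhs = 18, matching y values: 8, 15 (2 points).
  x = 17: rhs = 6, matching y values: 11, 12 (2 points).
  x = 18: rhs = 4, matching y values: 2, 21 (2 points).
  x = 19: rhs = 18, matching y values: 8, 15 (2 points).
  x = 20: rhs = 8, matching y values: 10, 13 (2 points).
  x = 21: rhs = 3, matching y values: 7, 16 (2 points).
  x = 22: rhs = 9, matching y values: 3, 20 (2 points).
Total affine count: 31.
Full point count |E(F_23)| = 31 + 1 = 32.
Hasse bound: |32 − (23+1)| = |8| = 8 ≤ 2√23 ≈ 9.5917 ✓.


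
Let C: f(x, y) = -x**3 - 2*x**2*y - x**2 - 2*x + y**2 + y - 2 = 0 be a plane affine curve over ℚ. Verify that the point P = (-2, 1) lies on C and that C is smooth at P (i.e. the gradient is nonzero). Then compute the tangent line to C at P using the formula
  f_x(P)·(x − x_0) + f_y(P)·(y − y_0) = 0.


Tangent line at P: -2*x - 5*y + 1 = 0.

Step 1: f(-2, 1) = 0, so P lies on C.
Step 2: partial derivatives
  f_x(x, y) = -3*x**2 - 4*x*y - 2*x - 2, f_y(x, y) = -2*x**2 + 2*y + 1.
  f_x(P) = -2, f_y(P) = -5 (gradient nonzero, so P is smooth).
Step 3: tangent line at P: -2·(x − -2) + -5·(y − 1) = 0.
Expanding: -2*x - 5*y + 1 = 0.


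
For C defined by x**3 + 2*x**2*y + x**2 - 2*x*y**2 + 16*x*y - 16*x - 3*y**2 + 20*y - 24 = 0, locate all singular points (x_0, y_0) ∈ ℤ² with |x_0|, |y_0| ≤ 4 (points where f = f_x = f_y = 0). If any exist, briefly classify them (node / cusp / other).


Singular points: {(-2, 2)}; classification: node.

Compute partial derivatives:
  f_x = 3*x**2 + 4*x*y + 2*x - 2*y**2 + 16*y - 16.
  f_y = 2*x**2 - 4*x*y + 16*x - 6*y + 20.
Scan x_0 ∈ {−4, ..., 4}. For each x_0, f_y(x_0, y) is a polynomial in y; find its integer roots y ∈ {−4, ..., 4}, then test f_x and f at those candidates.
  x = -4: f_y(-4, y) = 10*y - 12; no integer root y with |y| ≤ 4.
  x = -3: f_y(-3, y) = 6*y - 10; no integer root y with |y| ≤ 4.
  x = -2: f_y(-2, y) = 2*y - 4; vanishes at y ∈ {2}. (-2, 2): f_x = 0, f = 0 — SINGULAR.
  x = -1: f_y(-1, y) = 6 - 2*y; vanishes at y ∈ {3}. (-1, 3): f_x = 3 ≠ 0.
  x = 0: f_y(0, y) = 20 - 6*y; no integer root y with |y| ≤ 4.
  x = 1: f_y(1, y) = 38 - 10*y; no integer root y with |y| ≤ 4.
  x = 2: f_y(2, y) = 60 - 14*y; no integer root y with |y| ≤ 4.
  x = 3: f_y(3, y) = 86 - 18*y; no integer root y with |y| ≤ 4.
  x = 4: f_y(4, y) = 116 - 22*y; no integer root y with |y| ≤ 4.
Only singular point on the grid: (-2, 2).
Classify: substitute x = -2 + u, y = 2 + v and expand: f = u**3 + 2*u**2*v - u**2 - 2*u*v**2 + v**2.
No constant or linear terms (consistent with a singular point). Quadratic part: -u**2 + v**2. Cubic part: u**3 + 2*u**2*v - 2*u*v**2.
The quadratic part v**2 - u**2 = (v − u)(v + u) splits into two distinct linear factors, so there are two distinct tangent lines y − 2 = ±(x − -2) — this is a node (ordinary double point).
Classification: node.


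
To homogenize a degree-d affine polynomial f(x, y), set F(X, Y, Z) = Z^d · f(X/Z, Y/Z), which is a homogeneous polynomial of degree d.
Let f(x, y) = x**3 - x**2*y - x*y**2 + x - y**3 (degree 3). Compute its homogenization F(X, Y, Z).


F(X, Y, Z) = X**3 - X**2*Y - X*Y**2 + X*Z**2 - Y**3

deg(f) = 3.
Substitute x = X/Z, y = Y/Z into f, then multiply by Z^3.
  monomial 1·x^3·y^0 ↦ 1·X^3·Y^0·Z^0.
  monomial -1·x^2·y^1 ↦ -1·X^2·Y^1·Z^0.
  monomial -1·x^1·y^2 ↦ -1·X^1·Y^2·Z^0.
  monomial 1·x^1·y^0 ↦ 1·X^1·Y^0·Z^2.
  monomial -1·x^0·y^3 ↦ -1·X^0·Y^3·Z^0.
Collecting: F(X, Y, Z) = X**3 - X**2*Y - X*Y**2 + X*Z**2 - Y**3.


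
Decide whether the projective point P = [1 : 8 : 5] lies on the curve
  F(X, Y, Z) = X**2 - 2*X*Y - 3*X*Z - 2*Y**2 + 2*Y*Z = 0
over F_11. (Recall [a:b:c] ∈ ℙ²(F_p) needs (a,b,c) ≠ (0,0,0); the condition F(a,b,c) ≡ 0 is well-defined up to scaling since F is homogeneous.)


F(1,8,5) ≡ 10 (mod 11); P is NOT on the curve.

Evaluate F(1, 8, 5) term-by-term (mod 11).
  X**2 ↦ 1·1·1·1 = 1
  -2*X*Y ↦ -2·1·8·1 = -16
  -3*X*Z ↦ -3·1·1·5 = -15
  -2*Y**2 ↦ -2·1·64·1 = -128
  2*Y*Z ↦ 2·1·8·5 = 80
Sum: F(1, 8, 5) = (1) + (-16) + (-15) + (-128) + (80) = -78.
Reducing mod 11: -78 ≡ 10 (mod 11).
Since F(a, b, c) ≡ 10 ≠ 0 (mod 11), P does NOT lie on the curve.


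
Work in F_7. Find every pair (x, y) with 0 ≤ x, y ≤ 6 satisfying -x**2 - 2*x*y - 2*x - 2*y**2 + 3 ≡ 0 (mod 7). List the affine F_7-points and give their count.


Affine F_7-points: {(1, 0), (1, 6), (2, 2), (2, 3), (4, 0), (4, 3), (6, 2), (6, 6)}; count = 8.

For each of the 49 pairs (x, y) ∈ F_7², evaluate f(x, y) mod 7. Record the zeros.
  x = 0: [0↦3, 1↦1, 2↦2, 3↦6, 4↦6, 5↦2, 6↦1]  zeros at y ∈ ∅
  x = 1: [0↦0, 1↦3, 2↦2, 3↦4, 4↦2, 5↦3, 6↦0]  zeros at y ∈ {0, 6}
  x = 2: [0↦2, 1↦3, 2↦0, 3↦0, 4↦3, 5↦2, 6↦4]  zeros at y ∈ {2, 3}
  x = 3: [0↦2, 1↦1, 2↦3, 3↦1, 4↦2, 5↦6, 6↦6]  zeros at y ∈ ∅
  x = 4: [0↦0, 1↦4, 2↦4, 3↦0, 4↦6, 5↦1, 6↦6]  zeros at y ∈ {0, 3}
  x = 5: [0↦3, 1↦5, 2↦3, 3↦4, 4↦1, 5↦1, 6↦4]  zeros at y ∈ ∅
  x = 6: [0↦4, 1↦4, 2↦0, 3↦6, 4↦1, 5↦6, 6↦0]  zeros at y ∈ {2, 6}
Collecting zeros: affine points = {(1, 0), (1, 6), (2, 2), (2, 3), (4, 0), (4, 3), (6, 2), (6, 6)}.
Total count |C(F_7)_aff| = 8.


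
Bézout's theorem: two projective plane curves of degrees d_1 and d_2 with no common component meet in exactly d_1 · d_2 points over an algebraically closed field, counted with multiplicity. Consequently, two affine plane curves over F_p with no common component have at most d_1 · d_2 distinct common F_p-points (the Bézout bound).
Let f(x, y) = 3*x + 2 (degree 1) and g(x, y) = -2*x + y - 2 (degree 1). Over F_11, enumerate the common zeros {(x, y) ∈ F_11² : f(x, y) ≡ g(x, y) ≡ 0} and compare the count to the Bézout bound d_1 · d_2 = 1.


Common zeros: {(3, 8)}; count = 1; Bézout bound = 1.

deg(f) = 1, deg(g) = 1, so Bézout bound = 1.
Scan x ∈ F_11. For each x, list the y ∈ F_11 with f(x, y) ≡ 0 and those with g(x, y) ≡ 0 (mod 11); the common zeros in that column are the intersection.
  x = 0: f ≡ 0 at y ∈ ∅; g ≡ 0 at y ∈ {2}; common: ∅.
  x = 1: f ≡ 0 at y ∈ ∅; g ≡ 0 at y ∈ {4}; common: ∅.
  x = 2: f ≡ 0 at y ∈ ∅; g ≡ 0 at y ∈ {6}; common: ∅.
  x = 3: f ≡ 0 at y ∈ {0, 1, 2, 3, 4, 5, 6, 7, 8, 9, 10}; g ≡ 0 at y ∈ {8}; common: {8}.
  x = 4: f ≡ 0 at y ∈ ∅; g ≡ 0 at y ∈ {10}; common: ∅.
  x = 5: f ≡ 0 at y ∈ ∅; g ≡ 0 at y ∈ {1}; common: ∅.
  x = 6: f ≡ 0 at y ∈ ∅; g ≡ 0 at y ∈ {3}; common: ∅.
  x = 7: f ≡ 0 at y ∈ ∅; g ≡ 0 at y ∈ {5}; common: ∅.
  x = 8: f ≡ 0 at y ∈ ∅; g ≡ 0 at y ∈ {7}; common: ∅.
  x = 9: f ≡ 0 at y ∈ ∅; g ≡ 0 at y ∈ {9}; common: ∅.
  x = 10: f ≡ 0 at y ∈ ∅; g ≡ 0 at y ∈ {0}; common: ∅.
Collecting: common zeros = {(3, 8)}, so the count is 1.
Comparison with the Bézout bound: 1 ≤ 1 = deg(f)·deg(g), as expected for curves with no common component (the bound is attained).


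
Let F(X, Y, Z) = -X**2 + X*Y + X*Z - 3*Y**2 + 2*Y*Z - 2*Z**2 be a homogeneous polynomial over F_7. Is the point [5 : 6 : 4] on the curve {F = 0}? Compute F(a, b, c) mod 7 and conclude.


F(5,6,4) ≡ 3 (mod 7); P is NOT on the curve.

Evaluate F(5, 6, 4) term-by-term (mod 7).
  -X**2 ↦ -1·25·1·1 = -25
  X*Y ↦ 1·5·6·1 = 30
  X*Z ↦ 1·5·1·4 = 20
  -3*Y**2 ↦ -3·1·36·1 = -108
  2*Y*Z ↦ 2·1·6·4 = 48
  -2*Z**2 ↦ -2·1·1·16 = -32
Sum: F(5, 6, 4) = (-25) + (30) + (20) + (-108) + (48) + (-32) = -67.
Reducing mod 7: -67 ≡ 3 (mod 7).
Since F(a, b, c) ≡ 3 ≠ 0 (mod 7), P does NOT lie on the curve.


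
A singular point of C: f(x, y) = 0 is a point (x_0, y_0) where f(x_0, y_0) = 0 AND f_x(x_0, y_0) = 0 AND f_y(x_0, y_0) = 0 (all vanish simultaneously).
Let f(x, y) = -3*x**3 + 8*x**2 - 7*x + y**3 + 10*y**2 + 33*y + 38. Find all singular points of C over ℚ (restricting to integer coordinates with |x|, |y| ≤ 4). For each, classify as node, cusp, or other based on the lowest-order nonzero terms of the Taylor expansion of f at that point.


Singular points: {(1, -3)}; classification: node.

Compute partial derivatives:
  f_x = -9*x**2 + 16*x - 7.
  f_y = 3*y**2 + 20*y + 33.
Scan x_0 ∈ {−4, ..., 4}. For each x_0, f_y(x_0, y) is a polynomial in y; find its integer roots y ∈ {−4, ..., 4}, then test f_x and f at those candidates.
  x = -4: f_y(-4, y) = 3*y**2 + 20*y + 33; vanishes at y ∈ {-3}. (-4, -3): f_x = -215 ≠ 0.
  x = -3: f_y(-3, y) = 3*y**2 + 20*y + 33; vanishes at y ∈ {-3}. (-3, -3): f_x = -136 ≠ 0.
  x = -2: f_y(-2, y) = 3*y**2 + 20*y + 33; vanishes at y ∈ {-3}. (-2, -3): f_x = -75 ≠ 0.
  x = -1: f_y(-1, y) = 3*y**2 + 20*y + 33; vanishes at y ∈ {-3}. (-1, -3): f_x = -32 ≠ 0.
  x = 0: f_y(0, y) = 3*y**2 + 20*y + 33; vanishes at y ∈ {-3}. (0, -3): f_x = -7 ≠ 0.
  x = 1: f_y(1, y) = 3*y**2 + 20*y + 33; vanishes at y ∈ {-3}. (1, -3): f_x = 0, f = 0 — SINGULAR.
  x = 2: f_y(2, y) = 3*y**2 + 20*y + 33; vanishes at y ∈ {-3}. (2, -3): f_x = -11 ≠ 0.
  x = 3: f_y(3, y) = 3*y**2 + 20*y + 33; vanishes at y ∈ {-3}. (3, -3): f_x = -40 ≠ 0.
  x = 4: f_y(4, y) = 3*y**2 + 20*y + 33; vanishes at y ∈ {-3}. (4, -3): f_x = -87 ≠ 0.
Only singular point on the grid: (1, -3).
Classify: substitute x = 1 + u, y = -3 + v and expand: f = -3*u**3 - u**2 + v**3 + v**2.
No constant or linear terms (consistent with a singular point). Quadratic part: -u**2 + v**2. Cubic part: -3*u**3 + v**3.
The quadratic part v**2 - u**2 = (v − u)(v + u) splits into two distinct linear factors, so there are two distinct tangent lines y − -3 = ±(x − 1) — this is a node (ordinary double point).
Classification: node.


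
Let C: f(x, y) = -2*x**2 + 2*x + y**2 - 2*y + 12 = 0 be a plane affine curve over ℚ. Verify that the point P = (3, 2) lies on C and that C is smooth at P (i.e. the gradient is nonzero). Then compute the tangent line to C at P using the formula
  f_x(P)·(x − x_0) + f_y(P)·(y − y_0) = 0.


Tangent line at P: -10*x + 2*y + 26 = 0.

Step 1: f(3, 2) = 0, so P lies on C.
Step 2: partial derivatives
  f_x(x, y) = 2 - 4*x, f_y(x, y) = 2*y - 2.
  f_x(P) = -10, f_y(P) = 2 (gradient nonzero, so P is smooth).
Step 3: tangent line at P: -10·(x − 3) + 2·(y − 2) = 0.
Expanding: -10*x + 2*y + 26 = 0.


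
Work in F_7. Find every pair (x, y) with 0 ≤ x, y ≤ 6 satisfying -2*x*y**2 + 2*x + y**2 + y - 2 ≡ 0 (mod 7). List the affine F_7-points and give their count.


Affine F_7-points: {(0, 1), (0, 5), (1, 0), (1, 1), (2, 1), (2, 4), (3, 1), (3, 2), (4, 1), (5, 1), (5, 3), (6, 1)}; count = 12.

For each of the 49 pairs (x, y) ∈ F_7², evaluate f(x, y) mod 7. Record the zeros.
  x = 0: [0↦5, 1↦0, 2↦4, 3↦3, 4↦4, 5↦0, 6↦5]  zeros at y ∈ {1, 5}
  x = 1: [0↦0, 1↦0, 2↦5, 3↦1, 4↦2, 5↦1, 6↦5]  zeros at y ∈ {0, 1}
  x = 2: [0↦2, 1↦0, 2↦6, 3↦6, 4↦0, 5↦2, 6↦5]  zeros at y ∈ {1, 4}
  x = 3: [0↦4, 1↦0, 2↦0, 3↦4, 4↦5, 5↦3, 6↦5]  zeros at y ∈ {1, 2}
  x = 4: [0↦6, 1↦0, 2↦1, 3↦2, 4↦3, 5↦4, 6↦5]  zeros at y ∈ {1}
  x = 5: [0↦1, 1↦0, 2↦2, 3↦0, 4↦1, 5↦5, 6↦5]  zeros at y ∈ {1, 3}
  x = 6: [0↦3, 1↦0, 2↦3, 3↦5, 4↦6, 5↦6, 6↦5]  zeros at y ∈ {1}
Collecting zeros: affine points = {(0, 1), (0, 5), (1, 0), (1, 1), (2, 1), (2, 4), (3, 1), (3, 2), (4, 1), (5, 1), (5, 3), (6, 1)}.
Total count |C(F_7)_aff| = 12.


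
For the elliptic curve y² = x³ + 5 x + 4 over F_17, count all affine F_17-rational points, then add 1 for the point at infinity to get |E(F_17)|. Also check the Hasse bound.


Affine points = {(0, 2), (0, 15), (5, 1), (5, 16), (7, 5), (7, 12), (9, 8), (9, 9), (10, 0), (11, 8), (11, 9), (14, 8), (14, 9), (16, 7), (16, 10)}; affine count = 15; |E(F_17)| = 16.

Discriminant check: Δ ∝ 4a³ + 27b² = 4·5³ + 27·4² = 4·125 + 27·16 ≡ 14 (mod 17). Nonzero ⇒ E is nonsingular.
For each x ∈ F_17, compute rhs = x³ + 5·x + 4 mod 17, then count y ∈ F_17 with y² ≡ rhs.
  x = 0: rhs = 4, matching y values: 2, 15 (2 points).
  x = 1: rhs = 10, matching y values: none (0 points).
  x = 2: rhs = 5, matching y values: none (0 points).
  x = 3: rhs = 12, matching y values: none (0 points).
  x = 4: rhs = 3, matching y values: none (0 points).
  x = 5: rhs = 1, matching y values: 1, 16 (2 points).
  x = 6: rhs = 12, matching y values: none (0 points).
  x = 7: rhs = 8, matching y values: 5, 12 (2 points).
  x = 8: rhs = 12, matching y values: none (0 points).
  x = 9: rhs = 13, matching y values: 8, 9 (2 points).
  x = 10: rhs = 0, matching y values: 0 (1 points).
  x = 11: rhs = 13, matching y values: 8, 9 (2 points).
  x = 12: rhs = 7, matching y values: none (0 points).
  x = 13: rhs = 5, matching y values: none (0 points).
  x = 14: rhs = 13, matching y values: 8, 9 (2 points).
  x = 15: rhs = 3, matching y values: none (0 points).
  x = 16: rhs = 15, matching y values: 7, 10 (2 points).
Total affine count: 15.
Full point count |E(F_17)| = 15 + 1 = 16.
Hasse bound: |16 − (17+1)| = |-2| = 2 ≤ 2√17 ≈ 8.2462 ✓.


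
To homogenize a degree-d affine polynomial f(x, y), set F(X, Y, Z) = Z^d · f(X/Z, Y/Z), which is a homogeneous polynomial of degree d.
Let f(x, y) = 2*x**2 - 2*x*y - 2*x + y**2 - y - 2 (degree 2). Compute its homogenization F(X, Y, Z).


F(X, Y, Z) = 2*X**2 - 2*X*Y - 2*X*Z + Y**2 - Y*Z - 2*Z**2

deg(f) = 2.
Substitute x = X/Z, y = Y/Z into f, then multiply by Z^2.
  monomial 2·x^2·y^0 ↦ 2·X^2·Y^0·Z^0.
  monomial -2·x^1·y^1 ↦ -2·X^1·Y^1·Z^0.
  monomial -2·x^1·y^0 ↦ -2·X^1·Y^0·Z^1.
  monomial 1·x^0·y^2 ↦ 1·X^0·Y^2·Z^0.
  monomial -1·x^0·y^1 ↦ -1·X^0·Y^1·Z^1.
  monomial -2·x^0·y^0 ↦ -2·X^0·Y^0·Z^2.
Collecting: F(X, Y, Z) = 2*X**2 - 2*X*Y - 2*X*Z + Y**2 - Y*Z - 2*Z**2.


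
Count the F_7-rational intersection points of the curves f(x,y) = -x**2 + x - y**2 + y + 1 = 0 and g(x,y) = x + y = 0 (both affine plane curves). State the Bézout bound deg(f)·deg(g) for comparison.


Common zeros: {(2, 5), (5, 2)}; count = 2; Bézout bound = 2.

deg(f) = 2, deg(g) = 1, so Bézout bound = 2.
Scan x ∈ F_7. For each x, list the y ∈ F_7 with f(x, y) ≡ 0 and those with g(x, y) ≡ 0 (mod 7); the common zeros in that column are the intersection.
  x = 0: f ≡ 0 at y ∈ ∅; g ≡ 0 at y ∈ {0}; common: ∅.
  x = 1: f ≡ 0 at y ∈ ∅; g ≡ 0 at y ∈ {6}; common: ∅.
  x = 2: f ≡ 0 at y ∈ {3, 5}; g ≡ 0 at y ∈ {5}; common: {5}.
  x = 3: f ≡ 0 at y ∈ {2, 6}; g ≡ 0 at y ∈ {4}; common: ∅.
  x = 4: f ≡ 0 at y ∈ ∅; g ≡ 0 at y ∈ {3}; common: ∅.
  x = 5: f ≡ 0 at y ∈ {2, 6}; g ≡ 0 at y ∈ {2}; common: {2}.
  x = 6: f ≡ 0 at y ∈ {3, 5}; g ≡ 0 at y ∈ {1}; common: ∅.
Collecting: common zeros = {(2, 5), (5, 2)}, so the count is 2.
Comparison with the Bézout bound: 2 ≤ 2 = deg(f)·deg(g), as expected for curves with no common component (the bound is attained).


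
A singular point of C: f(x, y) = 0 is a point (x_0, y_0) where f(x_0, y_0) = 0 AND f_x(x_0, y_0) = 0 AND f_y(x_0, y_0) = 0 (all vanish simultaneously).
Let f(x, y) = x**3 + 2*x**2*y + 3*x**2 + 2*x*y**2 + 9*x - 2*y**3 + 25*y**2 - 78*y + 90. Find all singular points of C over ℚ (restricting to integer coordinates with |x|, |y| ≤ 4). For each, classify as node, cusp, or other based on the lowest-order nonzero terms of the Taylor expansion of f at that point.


Singular points: {(-3, 3)}; classification: cusp.

Compute partial derivatives:
  f_x = 3*x**2 + 4*x*y + 6*x + 2*y**2 + 9.
  f_y = 2*x**2 + 4*x*y - 6*y**2 + 50*y - 78.
Scan x_0 ∈ {−4, ..., 4}. For each x_0, f_y(x_0, y) is a polynomial in y; find its integer roots y ∈ {−4, ..., 4}, then test f_x and f at those candidates.
  x = -4: f_y(-4, y) = -6*y**2 + 34*y - 46; no integer root y with |y| ≤ 4.
  x = -3: f_y(-3, y) = -6*y**2 + 38*y - 60; vanishes at y ∈ {3}. (-3, 3): f_x = 0, f = 0 — SINGULAR.
  x = -2: f_y(-2, y) = -6*y**2 + 42*y - 70; no integer root y with |y| ≤ 4.
  x = -1: f_y(-1, y) = -6*y**2 + 46*y - 76; no integer root y with |y| ≤ 4.
  x = 0: f_y(0, y) = -6*y**2 + 50*y - 78; no integer root y with |y| ≤ 4.
  x = 1: f_y(1, y) = -6*y**2 + 54*y - 76; no integer root y with |y| ≤ 4.
  x = 2: f_y(2, y) = -6*y**2 + 58*y - 70; no integer root y with |y| ≤ 4.
  x = 3: f_y(3, y) = -6*y**2 + 62*y - 60; no integer root y with |y| ≤ 4.
  x = 4: f_y(4, y) = -6*y**2 + 66*y - 46; no integer root y with |y| ≤ 4.
Only singular point on the grid: (-3, 3).
Classify: substitute x = -3 + u, y = 3 + v and expand: f = u**3 + 2*u**2*v + 2*u*v**2 - 2*v**3 + v**2.
No constant or linear terms (consistent with a singular point). Quadratic part: v**2. Cubic part: u**3 + 2*u**2*v + 2*u*v**2 - 2*v**3.
The quadratic part v**2 is a perfect square, so there is a single (double) tangent line v = 0, i.e. y = 3. Restricting the cubic part to that line (v = 0) leaves u**3 ≠ 0, so f is not divisible by v and the branch is v² ≈ -u**3 to lowest order — this is a cusp.
Classification: cusp.


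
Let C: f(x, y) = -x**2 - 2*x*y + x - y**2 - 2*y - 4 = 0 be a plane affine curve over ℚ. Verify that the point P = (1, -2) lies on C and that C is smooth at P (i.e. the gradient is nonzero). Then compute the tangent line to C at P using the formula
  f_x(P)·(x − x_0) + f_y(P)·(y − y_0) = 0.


Tangent line at P: 3*x - 3 = 0.

Step 1: f(1, -2) = 0, so P lies on C.
Step 2: partial derivatives
  f_x(x, y) = -2*x - 2*y + 1, f_y(x, y) = -2*x - 2*y - 2.
  f_x(P) = 3, f_y(P) = 0 (gradient nonzero, so P is smooth).
Step 3: tangent line at P: 3·(x − 1) + 0·(y − -2) = 0.
Expanding: 3*x - 3 = 0.


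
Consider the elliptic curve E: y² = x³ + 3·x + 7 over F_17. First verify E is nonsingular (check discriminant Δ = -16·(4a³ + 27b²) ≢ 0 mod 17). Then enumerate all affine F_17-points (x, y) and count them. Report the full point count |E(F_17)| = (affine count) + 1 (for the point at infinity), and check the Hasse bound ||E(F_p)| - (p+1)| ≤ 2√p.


Affine points = {(2, 2), (2, 15), (3, 3), (3, 14), (4, 7), (4, 10), (8, 4), (8, 13), (9, 7), (9, 10), (10, 0), (13, 4), (13, 13)}; affine count = 13; |E(F_17)| = 14.

Discriminant check: Δ ∝ 4a³ + 27b² = 4·3³ + 27·7² = 4·27 + 27·49 ≡ 3 (mod 17). Nonzero ⇒ E is nonsingular.
For each x ∈ F_17, compute rhs = x³ + 3·x + 7 mod 17, then count y ∈ F_17 with y² ≡ rhs.
  x = 0: rhs = 7, matching y values: none (0 points).
  x = 1: rhs = 11, matching y values: none (0 points).
  x = 2: rhs = 4, matching y values: 2, 15 (2 points).
  x = 3: rhs = 9, matching y values: 3, 14 (2 points).
  x = 4: rhs = 15, matching y values: 7, 10 (2 points).
  x = 5: rhs = 11, matching y values: none (0 points).
  x = 6: rhs = 3, matching y values: none (0 points).
  x = 7: rhs = 14, matching y values: none (0 points).
  x = 8: rhs = 16, matching y values: 4, 13 (2 points).
  x = 9: rhs = 15, matching y values: 7, 10 (2 points).
  x = 10: rhs = 0, matching y values: 0 (1 points).
  x = 11: rhs = 11, matching y values: none (0 points).
  x = 12: rhs = 3, matching y values: none (0 points).
  x = 13: rhs = 16, matching y values: 4, 13 (2 points).
  x = 14: rhs = 5, matching y values: none (0 points).
  x = 15: rhs = 10, matching y values: none (0 points).
  x = 16: rhs = 3, matching y values: none (0 points).
Total affine count: 13.
Full point count |E(F_17)| = 13 + 1 = 14.
Hasse bound: |14 − (17+1)| = |-4| = 4 ≤ 2√17 ≈ 8.2462 ✓.


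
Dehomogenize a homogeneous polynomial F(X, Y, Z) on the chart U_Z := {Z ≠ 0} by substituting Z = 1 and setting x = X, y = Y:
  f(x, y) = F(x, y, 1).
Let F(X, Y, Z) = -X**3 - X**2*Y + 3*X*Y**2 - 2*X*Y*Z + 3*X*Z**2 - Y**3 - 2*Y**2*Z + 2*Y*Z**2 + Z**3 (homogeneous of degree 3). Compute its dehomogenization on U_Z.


f(x, y) = -x**3 - x**2*y + 3*x*y**2 - 2*x*y + 3*x - y**3 - 2*y**2 + 2*y + 1

On U_Z we set Z = 1. Each monomial c·X^i·Y^j·Z^k in F becomes c·x^i·y^j·1^k = c·x^i·y^j.
Substituting Z = 1: F(X, Y, 1) = -x**3 - x**2*y + 3*x*y**2 - 2*x*y + 3*x - y**3 - 2*y**2 + 2*y + 1.
Note: deg(f) ≤ deg(F) = 3; strict inequality happens when F is divisible by Z (lost terms).


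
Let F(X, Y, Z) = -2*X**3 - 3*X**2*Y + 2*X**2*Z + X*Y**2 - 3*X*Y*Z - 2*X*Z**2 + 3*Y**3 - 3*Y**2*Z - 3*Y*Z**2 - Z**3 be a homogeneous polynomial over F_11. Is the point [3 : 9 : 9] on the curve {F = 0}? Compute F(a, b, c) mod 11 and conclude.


F(3,9,9) ≡ 3 (mod 11); P is NOT on the curve.

Evaluate F(3, 9, 9) term-by-term (mod 11).
  -2*X**3 ↦ -2·27·1·1 = -54
  -3*X**2*Y ↦ -3·9·9·1 = -243
  2*X**2*Z ↦ 2·9·1·9 = 162
  X*Y**2 ↦ 1·3·81·1 = 243
  -3*X*Y*Z ↦ -3·3·9·9 = -729
  -2*X*Z**2 ↦ -2·3·1·81 = -486
  3*Y**3 ↦ 3·1·729·1 = 2187
  -3*Y**2*Z ↦ -3·1·81·9 = -2187
  -3*Y*Z**2 ↦ -3·1·9·81 = -2187
  -Z**3 ↦ -1·1·1·729 = -729
Sum: F(3, 9, 9) = (-54) + (-243) + (162) + (243) + (-729) + (-486) + (2187) + (-2187) + (-2187) + (-729) = -4023.
Reducing mod 11: -4023 ≡ 3 (mod 11).
Since F(a, b, c) ≡ 3 ≠ 0 (mod 11), P does NOT lie on the curve.


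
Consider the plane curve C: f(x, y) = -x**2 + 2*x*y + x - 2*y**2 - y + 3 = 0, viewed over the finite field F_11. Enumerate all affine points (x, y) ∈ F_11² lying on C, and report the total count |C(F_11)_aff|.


Affine F_11-points: {(0, 1), (0, 4), (1, 7), (1, 10), (3, 1), (3, 7), (5, 5), (6, 5), (6, 6), (7, 6), (9, 4), (9, 10)}; count = 12.

For each of the 121 pairs (x, y) ∈ F_11², evaluate f(x, y) mod 11. Record the zeros.
  x = 0: [0↦3, 1↦0, 2↦4, 3↦4, 4↦0, 5↦3, 6↦2, 7↦8, 8↦10, 9↦8, 10↦2]  zeros at y ∈ {1, 4}
  x = 1: [0↦3, 1↦2, 2↦8, 3↦10, 4↦8, 5↦2, 6↦3, 7↦0, 8↦4, 9↦4, 10↦0]  zeros at y ∈ {7, 10}
  x = 2: [0↦1, 1↦2, 2↦10, 3↦3, 4↦3, 5↦10, 6↦2, 7↦1, 8↦7, 9↦9, 10↦7]  zeros at y ∈ ∅
  x = 3: [0↦8, 1↦0, 2↦10, 3↦5, 4↦7, 5↦5, 6↦10, 7↦0, 8↦8, 9↦1, 10↦1]  zeros at y ∈ {1, 7}
  x = 4: [0↦2, 1↦7, 2↦8, 3↦5, 4↦9, 5↦9, 6↦5, 7↦8, 8↦7, 9↦2, 10↦4]  zeros at y ∈ ∅
  x = 5: [0↦5, 1↦1, 2↦4, 3↦3, 4↦9, 5↦0, 6↦9, 7↦3, 8↦4, 9↦1, 10↦5]  zeros at y ∈ {5}
  x = 6: [0↦6, 1↦4, 2↦9, 3↦10, 4↦7, 5↦0, 6↦0, 7↦7, 8↦10, 9↦9, 10↦4]  zeros at y ∈ {5, 6}
  x = 7: [0↦5, 1↦5, 2↦1, 3↦4, 4↦3, 5↦9, 6↦0, 7↦9, 8↦3, 9↦4, 10↦1]  zeros at y ∈ {6}
  x = 8: [0↦2, 1↦4, 2↦2, 3↦7, 4↦8, 5↦5, 6↦9, 7↦9, 8↦5, 9↦8, 10↦7]  zeros at y ∈ ∅
  x = 9: [0↦8, 1↦1, 2↦1, 3↦8, 4↦0, 5↦10, 6↦5, 7↦7, 8↦5, 9↦10, 10↦0]  zeros at y ∈ {4, 10}
  x = 10: [0↦1, 1↦7, 2↦9, 3↦7, 4↦1, 5↦2, 6↦10, 7↦3, 8↦3, 9↦10, 10↦2]  zeros at y ∈ ∅
Collecting zeros: affine points = {(0, 1), (0, 4), (1, 7), (1, 10), (3, 1), (3, 7), (5, 5), (6, 5), (6, 6), (7, 6), (9, 4), (9, 10)}.
Total count |C(F_11)_aff| = 12.


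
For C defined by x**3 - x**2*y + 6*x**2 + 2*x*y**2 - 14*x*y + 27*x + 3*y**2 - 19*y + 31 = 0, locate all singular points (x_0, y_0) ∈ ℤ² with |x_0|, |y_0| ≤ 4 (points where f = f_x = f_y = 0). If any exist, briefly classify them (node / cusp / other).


Singular points: {(-1, 3)}; classification: cusp.

Compute partial derivatives:
  f_x = 3*x**2 - 2*x*y + 12*x + 2*y**2 - 14*y + 27.
  f_y = -x**2 + 4*x*y - 14*x + 6*y - 19.
Scan x_0 ∈ {−4, ..., 4}. For each x_0, f_y(x_0, y) is a polynomial in y; find its integer roots y ∈ {−4, ..., 4}, then test f_x and f at those candidates.
  x = -4: f_y(-4, y) = 21 - 10*y; no integer root y with |y| ≤ 4.
  x = -3: f_y(-3, y) = 14 - 6*y; no integer root y with |y| ≤ 4.
  x = -2: f_y(-2, y) = 5 - 2*y; no integer root y with |y| ≤ 4.
  x = -1: f_y(-1, y) = 2*y - 6; vanishes at y ∈ {3}. (-1, 3): f_x = 0, f = 0 — SINGULAR.
  x = 0: f_y(0, y) = 6*y - 19; no integer root y with |y| ≤ 4.
  x = 1: f_y(1, y) = 10*y - 34; no integer root y with |y| ≤ 4.
  x = 2: f_y(2, y) = 14*y - 51; no integer root y with |y| ≤ 4.
  x = 3: f_y(3, y) = 18*y - 70; no integer root y with |y| ≤ 4.
  x = 4: f_y(4, y) = 22*y - 91; no integer root y with |y| ≤ 4.
Only singular point on the grid: (-1, 3).
Classify: substitute x = -1 + u, y = 3 + v and expand: f = u**3 - u**2*v + 2*u*v**2 + v**2.
No constant or linear terms (consistent with a singular point). Quadratic part: v**2. Cubic part: u**3 - u**2*v + 2*u*v**2.
The quadratic part v**2 is a perfect square, so there is a single (double) tangent line v = 0, i.e. y = 3. Restricting the cubic part to that line (v = 0) leaves u**3 ≠ 0, so f is not divisible by v and the branch is v² ≈ -u**3 to lowest order — this is a cusp.
Classification: cusp.
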